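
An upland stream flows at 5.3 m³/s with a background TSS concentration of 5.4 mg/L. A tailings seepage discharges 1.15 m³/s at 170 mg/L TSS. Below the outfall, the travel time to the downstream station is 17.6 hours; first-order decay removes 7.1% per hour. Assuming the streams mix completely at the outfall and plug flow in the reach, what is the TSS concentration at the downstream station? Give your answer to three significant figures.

9.51 mg/L

After mixing, C = (5.300·5.400 + 1.150·170.0) / 6.450 = 224.1/6.450 = 34.75 mg/L.
7.1%/h lost → k = −ln(1 − 0.071) = 0.07365 h⁻¹.
First-order decay: C = 34.75·exp(−k·t) = 34.75·0.2736 = 9.506 mg/L.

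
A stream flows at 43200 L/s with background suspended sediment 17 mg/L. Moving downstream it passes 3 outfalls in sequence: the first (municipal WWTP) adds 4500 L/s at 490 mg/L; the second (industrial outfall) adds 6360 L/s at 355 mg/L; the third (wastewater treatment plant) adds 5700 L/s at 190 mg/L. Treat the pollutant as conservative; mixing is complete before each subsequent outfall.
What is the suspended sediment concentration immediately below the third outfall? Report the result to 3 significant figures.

105 mg/L

Outfall 1: combined Q = 47700 L/s; C = (43200·17.00 + 4500·490.0)/47700 = 61.62 mg/L.
Outfall 2: combined Q = 54060 L/s; C = (47700·61.62 + 6360·355.0)/54060 = 96.14 mg/L.
Outfall 3: combined Q = 59760 L/s; C = (54060·96.14 + 5700·190.0)/59760 = 105.1 mg/L.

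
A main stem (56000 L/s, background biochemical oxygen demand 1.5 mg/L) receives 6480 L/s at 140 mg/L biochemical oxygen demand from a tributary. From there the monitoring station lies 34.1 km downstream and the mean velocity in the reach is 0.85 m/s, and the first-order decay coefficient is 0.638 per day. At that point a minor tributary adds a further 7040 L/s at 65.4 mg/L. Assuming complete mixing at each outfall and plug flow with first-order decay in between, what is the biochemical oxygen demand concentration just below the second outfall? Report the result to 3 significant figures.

Flow-weighted average: C = (56000·1.500 + 6480·140.0) / 62480 = 991200/62480 = 15.86 mg/L; combined flow 62480 L/s.
Travel time t = 34.1·1000 / 0.85 = 40120 s = 11.14 h.
First-order decay: C = 15.86·exp(−k·t) = 15.86·0.7436 = 11.80 mg/L.
Second outfall: C = (62480·11.80 + 7040·65.40)/69520 = 17.22 mg/L.

17.2 mg/L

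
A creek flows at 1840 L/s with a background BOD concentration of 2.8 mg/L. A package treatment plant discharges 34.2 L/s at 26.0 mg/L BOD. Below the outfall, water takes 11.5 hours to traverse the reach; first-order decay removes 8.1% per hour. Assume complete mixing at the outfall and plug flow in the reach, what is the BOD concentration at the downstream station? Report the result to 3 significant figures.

1.22 mg/L

Mixed concentration C = ΣQC/ΣQ = (1840·2.800 + 34.20·26.00) / 1874 = 6041/1874 = 3.223 mg/L.
8.1%/h lost → k = −ln(1 − 0.081) = 0.08447 h⁻¹.
Applying C = C₀e^(−kt): 3.223 × 0.3786 = 1.220 mg/L.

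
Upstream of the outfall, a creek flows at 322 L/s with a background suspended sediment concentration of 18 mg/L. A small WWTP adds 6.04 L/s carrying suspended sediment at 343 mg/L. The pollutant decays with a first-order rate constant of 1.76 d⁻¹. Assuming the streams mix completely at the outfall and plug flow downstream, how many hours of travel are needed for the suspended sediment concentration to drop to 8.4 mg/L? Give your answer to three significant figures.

Mass balance: C = (322.0·18.00 + 6.040·343.0) / 328.0 = 7868/328.0 = 23.98 mg/L.
23.98·exp(−k·t) = 8.4 → t = ln(23.98/8.4)/k = 51500 s = 14.31 h.

14.3 h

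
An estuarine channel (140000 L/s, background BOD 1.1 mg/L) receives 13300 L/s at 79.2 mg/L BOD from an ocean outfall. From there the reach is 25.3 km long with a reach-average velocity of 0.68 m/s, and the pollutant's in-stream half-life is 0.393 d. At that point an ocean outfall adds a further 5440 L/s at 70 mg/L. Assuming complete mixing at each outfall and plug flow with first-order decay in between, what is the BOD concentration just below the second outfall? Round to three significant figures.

5.96 mg/L

Mass balance: C = (140000·1.100 + 13300·79.20) / 153300 = 1207000/153300 = 7.876 mg/L; combined flow 153300 L/s.
Travel time t = 25.3·1000 / 0.68 = 37210 s = 10.33 h.
Half-life 0.393 d → k = ln 2 / 0.393 = 1.764 d⁻¹.
First-order decay: C = 7.876·exp(−k·t) = 7.876·0.4679 = 3.685 mg/L.
Second outfall: C = (153300·3.685 + 5440·70.00)/158700 = 5.958 mg/L.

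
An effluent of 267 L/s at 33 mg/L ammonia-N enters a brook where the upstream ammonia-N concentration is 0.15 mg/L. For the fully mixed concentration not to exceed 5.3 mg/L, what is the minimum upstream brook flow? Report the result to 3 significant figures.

1440 L/s

Set C_mix = 5.3: (Q·0.1500 + 267.0·33.00) / (Q + 267.0) = 5.3
→ Q = 267.0·(33.00 − 5.3)/(5.3 − 0.1500) = 1436 L/s.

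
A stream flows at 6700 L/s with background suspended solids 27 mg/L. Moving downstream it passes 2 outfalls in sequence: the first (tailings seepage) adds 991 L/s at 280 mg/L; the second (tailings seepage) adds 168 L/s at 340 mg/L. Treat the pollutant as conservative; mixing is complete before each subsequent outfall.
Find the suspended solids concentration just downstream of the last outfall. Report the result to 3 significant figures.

After outfall 1: Q = 6700 + 991.0 = 7691 L/s; C = (6700·27.00 + 991.0·280.0)/7691 = 59.60 mg/L.
After outfall 2: Q = 7691 + 168.0 = 7859 L/s; C = (7691·59.60 + 168.0·340.0)/7859 = 65.59 mg/L.

65.6 mg/L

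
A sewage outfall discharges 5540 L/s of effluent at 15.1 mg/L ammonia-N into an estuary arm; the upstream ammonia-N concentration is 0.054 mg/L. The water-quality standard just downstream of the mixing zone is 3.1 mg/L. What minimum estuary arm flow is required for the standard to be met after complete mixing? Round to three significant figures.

Set C_mix = 3.1: (Q·0.05400 + 5540·15.10) / (Q + 5540) = 3.1
→ Q = 5540·(15.10 − 3.1)/(3.1 − 0.05400) = 21830 L/s.

21800 L/s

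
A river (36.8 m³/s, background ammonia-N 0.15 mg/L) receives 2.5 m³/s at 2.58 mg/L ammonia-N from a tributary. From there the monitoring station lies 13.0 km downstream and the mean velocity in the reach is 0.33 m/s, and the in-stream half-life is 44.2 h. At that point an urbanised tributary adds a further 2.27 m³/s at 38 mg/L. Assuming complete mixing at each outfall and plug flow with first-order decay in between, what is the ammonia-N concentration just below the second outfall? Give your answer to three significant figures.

Flow-weighted average: C = (36.80·0.1500 + 2.500·2.580) / 39.30 = 11.97/39.30 = 0.3046 mg/L; combined flow 39.30 m³/s.
Travel time t = 13.0·1000 / 0.33 = 39390 s = 10.94 h.
Half-life 44.2 h → k = ln 2 / 44.2 = 0.01568 h⁻¹ = 0.3764 d⁻¹.
After decay, C = 0.3046 × e^(−kt) = 0.3046 × 0.8423 = 0.2566 mg/L.
At the second outfall, C = (39.30·0.2566 + 2.270·38.00) / (39.30 + 2.270) = 2.318 mg/L.

2.32 mg/L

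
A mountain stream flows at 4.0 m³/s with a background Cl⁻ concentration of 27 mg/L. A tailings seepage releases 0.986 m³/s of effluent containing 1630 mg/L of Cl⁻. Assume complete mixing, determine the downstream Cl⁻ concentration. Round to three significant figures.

Mixed concentration C = ΣQC/ΣQ = (4.000·27.00 + 0.9860·1630) / 4.986 = 1715/4.986 = 344.0 mg/L.

344 mg/L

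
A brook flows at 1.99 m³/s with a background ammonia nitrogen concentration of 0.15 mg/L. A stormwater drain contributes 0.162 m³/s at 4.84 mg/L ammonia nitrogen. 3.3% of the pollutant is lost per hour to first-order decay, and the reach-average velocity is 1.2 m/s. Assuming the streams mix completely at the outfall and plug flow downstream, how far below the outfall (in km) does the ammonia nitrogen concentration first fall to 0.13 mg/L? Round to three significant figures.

174 km

Flow-weighted average: C = (1.990·0.1500 + 0.1620·4.840) / 2.152 = 1.083/2.152 = 0.5031 mg/L.
3.3%/h lost → k = −ln(1 − 0.033) = 0.03356 h⁻¹.
Set 0.5031·exp(−k·t) = 0.13 → t = ln(0.5031/0.13)/k = 145200 s = 40.32 h.
Distance = v·t = 1.2·145200 = 174200 m = 174.2 km.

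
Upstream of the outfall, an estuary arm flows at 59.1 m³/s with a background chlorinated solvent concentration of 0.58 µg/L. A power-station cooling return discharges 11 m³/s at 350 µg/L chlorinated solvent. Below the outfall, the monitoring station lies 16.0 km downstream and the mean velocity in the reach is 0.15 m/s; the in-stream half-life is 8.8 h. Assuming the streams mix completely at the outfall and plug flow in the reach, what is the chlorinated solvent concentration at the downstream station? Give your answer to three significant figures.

5.37 µg/L

Mass balance: C = (59.10·0.5800 + 11.00·350.0) / 70.10 = 3884/70.10 = 55.41 µg/L.
Travel time t = 16.0·1000 / 0.15 = 106700 s = 29.63 h.
Half-life 8.8 h → k = ln 2 / 8.8 = 0.07877 h⁻¹ = 1.890 d⁻¹.
Decay over the reach: 55.41·exp(−kt) = 55.41·0.09692 = 5.371 µg/L.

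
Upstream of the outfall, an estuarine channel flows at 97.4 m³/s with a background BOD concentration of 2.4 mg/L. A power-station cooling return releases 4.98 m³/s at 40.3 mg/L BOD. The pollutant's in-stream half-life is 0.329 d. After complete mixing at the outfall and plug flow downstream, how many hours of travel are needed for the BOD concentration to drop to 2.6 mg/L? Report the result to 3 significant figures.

Mass balance: C = (97.40·2.400 + 4.980·40.30) / 102.4 = 434.5/102.4 = 4.244 mg/L.
Half-life 0.329 d → k = ln 2 / 0.329 = 2.107 d⁻¹.
4.244·exp(−k·t) = 2.6 → t = ln(4.244/2.6)/k = 20090 s = 5.581 h.

5.58 h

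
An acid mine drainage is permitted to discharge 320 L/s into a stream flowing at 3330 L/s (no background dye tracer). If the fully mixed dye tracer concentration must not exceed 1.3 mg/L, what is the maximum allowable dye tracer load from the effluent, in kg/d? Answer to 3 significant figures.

410 kg/d

Mass balance at the limit: 3330·0 + 320.0·Cₑ = 3650·1.3 → Cₑ = 14.83 mg/L.
320.0 L/s = 0.3200 m³/s. Load = 0.3200 m³/s × 14.83 g/m³ × 86 400 s/d = 410.0 kg/d.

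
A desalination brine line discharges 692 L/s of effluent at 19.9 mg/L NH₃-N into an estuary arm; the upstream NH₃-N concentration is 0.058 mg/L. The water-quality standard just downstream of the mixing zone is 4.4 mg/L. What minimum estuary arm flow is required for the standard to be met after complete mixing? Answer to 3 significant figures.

Set C_mix = 4.4: (Q·0.05800 + 692.0·19.90) / (Q + 692.0) = 4.4
→ Q = 692.0·(19.90 − 4.4)/(4.4 − 0.05800) = 2470 L/s.

2470 L/s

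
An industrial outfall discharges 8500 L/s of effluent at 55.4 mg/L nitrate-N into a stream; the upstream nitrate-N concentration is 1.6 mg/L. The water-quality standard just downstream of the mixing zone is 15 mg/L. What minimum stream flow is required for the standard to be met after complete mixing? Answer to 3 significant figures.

Set C_mix = 15: (Q·1.600 + 8500·55.40) / (Q + 8500) = 15
→ Q = 8500·(55.40 − 15)/(15 − 1.600) = 25630 L/s.

25600 L/s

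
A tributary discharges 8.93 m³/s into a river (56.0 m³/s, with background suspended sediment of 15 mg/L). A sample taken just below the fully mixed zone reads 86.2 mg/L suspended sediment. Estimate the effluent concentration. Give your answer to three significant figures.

Mass balance: 56.00·15.00 + 8.930·Cₑ = 64.93·86.20
→ Cₑ = (64.93·86.20 − 56.00·15.00) / 8.930 = 532.7 mg/L.

533 mg/L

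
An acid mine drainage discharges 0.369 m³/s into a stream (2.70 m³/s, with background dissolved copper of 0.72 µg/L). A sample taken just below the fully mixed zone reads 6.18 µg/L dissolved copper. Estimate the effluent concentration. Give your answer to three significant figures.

Mass balance: 2.700·0.7200 + 0.3690·Cₑ = 3.069·6.180
→ Cₑ = (3.069·6.180 − 2.700·0.7200) / 0.3690 = 46.13 µg/L.

46.1 µg/L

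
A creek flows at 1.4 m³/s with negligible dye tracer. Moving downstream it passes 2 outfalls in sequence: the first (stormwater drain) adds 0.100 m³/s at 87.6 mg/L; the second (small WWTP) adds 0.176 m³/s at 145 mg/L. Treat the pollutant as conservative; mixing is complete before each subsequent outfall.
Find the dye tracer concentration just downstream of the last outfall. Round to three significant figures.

After outfall 1: Q = 1.400 + 0.1000 = 1.500 m³/s; C = (1.400·0 + 0.1000·87.60)/1.500 = 5.840 mg/L.
After outfall 2: Q = 1.500 + 0.1760 = 1.676 m³/s; C = (1.500·5.840 + 0.1760·145.0)/1.676 = 20.45 mg/L.

20.5 mg/L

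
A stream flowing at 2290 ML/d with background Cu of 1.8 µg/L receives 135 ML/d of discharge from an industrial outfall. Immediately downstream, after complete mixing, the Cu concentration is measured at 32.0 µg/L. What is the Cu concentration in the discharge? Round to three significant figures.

544 µg/L

Mass balance: 2290·1.800 + 135.0·Cₑ = 2425·32.00
→ Cₑ = (2425·32.00 − 2290·1.800) / 135.0 = 544.3 µg/L.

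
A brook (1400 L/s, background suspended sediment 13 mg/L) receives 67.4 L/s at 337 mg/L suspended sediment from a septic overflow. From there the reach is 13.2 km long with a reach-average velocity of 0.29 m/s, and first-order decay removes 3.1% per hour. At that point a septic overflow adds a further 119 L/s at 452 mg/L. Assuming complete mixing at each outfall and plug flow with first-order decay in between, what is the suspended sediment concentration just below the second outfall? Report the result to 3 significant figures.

Mixed concentration C = ΣQC/ΣQ = (1400·13.00 + 67.40·337.0) / 1467 = 40910/1467 = 27.88 mg/L; combined flow 1467 L/s.
Travel time t = 13.2·1000 / 0.29 = 45520 s = 12.64 h.
3.1%/h lost → k = −ln(1 − 0.031) = 0.03149 h⁻¹.
Decay over the reach: 27.88·exp(−kt) = 27.88·0.6716 = 18.72 mg/L.
At the second outfall, C = (1467·18.72 + 119.0·452.0) / (1467 + 119.0) = 51.23 mg/L.

51.2 mg/L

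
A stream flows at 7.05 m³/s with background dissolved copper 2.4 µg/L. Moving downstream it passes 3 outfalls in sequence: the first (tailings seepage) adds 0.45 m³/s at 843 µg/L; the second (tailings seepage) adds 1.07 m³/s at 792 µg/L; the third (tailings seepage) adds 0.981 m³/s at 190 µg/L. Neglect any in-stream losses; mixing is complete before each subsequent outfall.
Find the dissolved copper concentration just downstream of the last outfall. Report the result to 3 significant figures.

Below outfall 1: Q → 7.500 m³/s, C = (7.050·2.400 + 0.4500·843.0)/7.500 = 52.84 µg/L.
Below outfall 2: Q → 8.570 m³/s, C = (7.500·52.84 + 1.070·792.0)/8.570 = 145.1 µg/L.
Below outfall 3: Q → 9.551 m³/s, C = (8.570·145.1 + 0.9810·190.0)/9.551 = 149.7 µg/L.

150 µg/L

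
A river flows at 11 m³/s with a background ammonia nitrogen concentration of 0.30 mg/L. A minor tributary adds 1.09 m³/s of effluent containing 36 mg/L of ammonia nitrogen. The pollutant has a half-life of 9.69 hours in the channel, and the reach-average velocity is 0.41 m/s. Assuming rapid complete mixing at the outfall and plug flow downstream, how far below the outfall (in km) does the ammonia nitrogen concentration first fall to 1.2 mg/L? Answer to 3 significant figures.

22.2 km

Mixed concentration C = ΣQC/ΣQ = (11.00·0.3000 + 1.090·36.00) / 12.09 = 42.54/12.09 = 3.519 mg/L.
Half-life 9.69 h → k = ln 2 / 9.69 = 0.07153 h⁻¹ = 1.717 d⁻¹.
Set 3.519·exp(−k·t) = 1.2 → t = ln(3.519/1.2)/k = 54140 s = 15.04 h.
Distance = v·t = 0.41·54140 = 22200 m = 22.20 km.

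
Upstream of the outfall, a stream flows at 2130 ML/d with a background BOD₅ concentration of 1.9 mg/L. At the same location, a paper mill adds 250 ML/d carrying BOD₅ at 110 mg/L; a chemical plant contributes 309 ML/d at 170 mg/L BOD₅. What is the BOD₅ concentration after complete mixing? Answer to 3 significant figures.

Flow-weighted average: C = (2130·1.900 + 250.0·110.0 + 309.0·170.0) / 2689 = 84080/2689 = 31.27 mg/L.

31.3 mg/L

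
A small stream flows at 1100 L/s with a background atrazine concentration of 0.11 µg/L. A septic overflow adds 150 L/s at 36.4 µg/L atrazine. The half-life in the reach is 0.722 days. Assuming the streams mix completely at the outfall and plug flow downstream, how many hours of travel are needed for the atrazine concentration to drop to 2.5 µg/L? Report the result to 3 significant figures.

Mixed concentration C = ΣQC/ΣQ = (1100·0.1100 + 150.0·36.40) / 1250 = 5581/1250 = 4.465 µg/L.
Half-life 0.722 d → k = ln 2 / 0.722 = 0.9600 d⁻¹.
4.465·exp(−k·t) = 2.5 → t = ln(4.465/2.5)/k = 52190 s = 14.50 h.

14.5 h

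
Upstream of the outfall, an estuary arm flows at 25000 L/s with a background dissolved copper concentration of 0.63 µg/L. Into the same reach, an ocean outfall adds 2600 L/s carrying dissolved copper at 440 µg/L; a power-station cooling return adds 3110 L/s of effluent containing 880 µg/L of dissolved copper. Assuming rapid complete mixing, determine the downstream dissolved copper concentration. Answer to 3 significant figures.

Mixed concentration C = ΣQC/ΣQ = (25000·0.6300 + 2600·440.0 + 3110·880.0) / 30710 = 3897000/30710 = 126.9 µg/L.

127 µg/L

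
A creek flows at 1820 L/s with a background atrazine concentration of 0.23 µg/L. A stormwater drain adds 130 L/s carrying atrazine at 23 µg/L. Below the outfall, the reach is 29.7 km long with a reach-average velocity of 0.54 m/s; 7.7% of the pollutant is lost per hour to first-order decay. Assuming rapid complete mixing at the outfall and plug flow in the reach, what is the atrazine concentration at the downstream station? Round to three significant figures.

Flow-weighted average: C = (1820·0.2300 + 130.0·23.00) / 1950 = 3409/1950 = 1.748 µg/L.
Travel time t = 29.7·1000 / 0.54 = 55000 s = 15.28 h.
7.7%/h lost → k = −ln(1 − 0.077) = 0.08013 h⁻¹.
First-order decay: C = 1.748·exp(−k·t) = 1.748·0.2940 = 0.5139 µg/L.

0.514 µg/L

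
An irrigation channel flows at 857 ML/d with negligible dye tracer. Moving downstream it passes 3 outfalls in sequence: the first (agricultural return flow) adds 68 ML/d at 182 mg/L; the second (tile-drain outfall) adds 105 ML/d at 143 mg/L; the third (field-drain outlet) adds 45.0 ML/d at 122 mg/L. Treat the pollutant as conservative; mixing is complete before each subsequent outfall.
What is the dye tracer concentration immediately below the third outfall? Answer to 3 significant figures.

30.6 mg/L

After outfall 1: Q = 857.0 + 68.00 = 925.0 ML/d; C = (857.0·0 + 68.00·182.0)/925.0 = 13.38 mg/L.
After outfall 2: Q = 925.0 + 105.0 = 1030 ML/d; C = (925.0·13.38 + 105.0·143.0)/1030 = 26.59 mg/L.
After outfall 3: Q = 1030 + 45.00 = 1075 ML/d; C = (1030·26.59 + 45.00·122.0)/1075 = 30.59 mg/L.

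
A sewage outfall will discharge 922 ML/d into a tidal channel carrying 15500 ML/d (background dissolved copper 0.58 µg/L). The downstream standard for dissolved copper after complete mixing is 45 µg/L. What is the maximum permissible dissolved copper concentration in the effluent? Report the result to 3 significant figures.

792 µg/L

At the limit, (Qr·Cr + Qe·Cₑ)/(Qr + Qe) = 45:
Cₑ = (16420·45 − 15500·0.5800) / 922.0 = 791.8 µg/L.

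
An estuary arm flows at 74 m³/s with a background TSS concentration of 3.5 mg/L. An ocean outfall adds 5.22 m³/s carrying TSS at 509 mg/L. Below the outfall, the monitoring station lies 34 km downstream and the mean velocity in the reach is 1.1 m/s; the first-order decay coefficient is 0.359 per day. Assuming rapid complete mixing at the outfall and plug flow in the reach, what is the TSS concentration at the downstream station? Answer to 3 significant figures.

After mixing, C = (74.00·3.500 + 5.220·509.0) / 79.22 = 2916/79.22 = 36.81 mg/L.
Travel time t = 34·1000 / 1.1 = 30910 s = 8.586 h.
Decay over the reach: 36.81·exp(−kt) = 36.81·0.8795 = 32.37 mg/L.

32.4 mg/L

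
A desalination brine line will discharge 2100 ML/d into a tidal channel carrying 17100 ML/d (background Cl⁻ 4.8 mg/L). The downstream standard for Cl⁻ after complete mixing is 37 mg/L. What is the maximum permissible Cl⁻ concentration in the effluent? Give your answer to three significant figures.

At the limit, (Qr·Cr + Qe·Cₑ)/(Qr + Qe) = 37:
Cₑ = (19200·37 − 17100·4.800) / 2100 = 299.2 mg/L.

299 mg/L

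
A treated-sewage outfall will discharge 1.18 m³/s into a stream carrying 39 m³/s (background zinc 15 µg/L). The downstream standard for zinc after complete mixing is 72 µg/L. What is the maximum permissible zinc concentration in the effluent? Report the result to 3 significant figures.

At the limit, (Qr·Cr + Qe·Cₑ)/(Qr + Qe) = 72:
Cₑ = (40.18·72 − 39.00·15.00) / 1.180 = 1956 µg/L.

1960 µg/L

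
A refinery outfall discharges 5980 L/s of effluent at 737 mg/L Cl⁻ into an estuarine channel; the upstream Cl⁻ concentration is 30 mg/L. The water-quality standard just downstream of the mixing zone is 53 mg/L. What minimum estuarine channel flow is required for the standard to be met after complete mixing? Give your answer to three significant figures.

Set C_mix = 53: (Q·30.00 + 5980·737.0) / (Q + 5980) = 53
→ Q = 5980·(737.0 − 53)/(53 − 30.00) = 177800 L/s.

178000 L/s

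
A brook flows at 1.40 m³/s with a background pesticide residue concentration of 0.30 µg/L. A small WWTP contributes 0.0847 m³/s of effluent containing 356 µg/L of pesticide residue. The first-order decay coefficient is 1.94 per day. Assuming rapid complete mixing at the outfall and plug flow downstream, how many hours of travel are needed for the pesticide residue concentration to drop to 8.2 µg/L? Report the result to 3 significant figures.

11.4 h

After mixing, C = (1.400·0.3000 + 0.08470·356.0) / 1.485 = 30.57/1.485 = 20.59 µg/L.
20.59·exp(−k·t) = 8.2 → t = ln(20.59/8.2)/k = 41010 s = 11.39 h.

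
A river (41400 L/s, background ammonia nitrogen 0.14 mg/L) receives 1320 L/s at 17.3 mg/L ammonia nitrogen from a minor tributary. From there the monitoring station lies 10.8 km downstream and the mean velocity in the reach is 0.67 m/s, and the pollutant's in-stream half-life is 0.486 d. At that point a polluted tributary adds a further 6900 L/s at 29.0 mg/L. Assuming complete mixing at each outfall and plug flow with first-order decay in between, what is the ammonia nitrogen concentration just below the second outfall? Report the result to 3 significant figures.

4.47 mg/L

Flow-weighted average: C = (41400·0.1400 + 1320·17.30) / 42720 = 28630/42720 = 0.6702 mg/L; combined flow 42720 L/s.
Travel time t = 10.8·1000 / 0.67 = 16120 s = 4.478 h.
Half-life 0.486 d → k = ln 2 / 0.486 = 1.426 d⁻¹.
Decay over the reach: 0.6702·exp(−kt) = 0.6702·0.7664 = 0.5136 mg/L.
Second outfall: C = (42720·0.5136 + 6900·29.00)/49620 = 4.475 mg/L.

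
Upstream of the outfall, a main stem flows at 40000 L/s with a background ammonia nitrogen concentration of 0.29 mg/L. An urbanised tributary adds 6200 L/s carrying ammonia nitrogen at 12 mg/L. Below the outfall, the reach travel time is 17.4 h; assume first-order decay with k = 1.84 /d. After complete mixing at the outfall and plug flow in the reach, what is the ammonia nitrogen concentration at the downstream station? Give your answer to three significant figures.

0.490 mg/L

Conservation of mass: C = (40000·0.2900 + 6200·12.00) / 46200 = 86000/46200 = 1.861 mg/L.
After decay, C = 1.861 × e^(−kt) = 1.861 × 0.2634 = 0.4904 mg/L.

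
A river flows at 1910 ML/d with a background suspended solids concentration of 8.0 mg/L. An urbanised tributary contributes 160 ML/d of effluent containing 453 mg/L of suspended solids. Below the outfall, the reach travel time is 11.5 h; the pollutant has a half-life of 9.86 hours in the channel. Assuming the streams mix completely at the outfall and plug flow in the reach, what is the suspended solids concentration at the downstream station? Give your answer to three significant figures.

18.9 mg/L

Conservation of mass: C = (1910·8.000 + 160.0·453.0) / 2070 = 87760/2070 = 42.40 mg/L.
Half-life 9.86 h → k = ln 2 / 9.86 = 0.07030 h⁻¹ = 1.687 d⁻¹.
Decay over the reach: 42.40·exp(−kt) = 42.40·0.4456 = 18.89 mg/L.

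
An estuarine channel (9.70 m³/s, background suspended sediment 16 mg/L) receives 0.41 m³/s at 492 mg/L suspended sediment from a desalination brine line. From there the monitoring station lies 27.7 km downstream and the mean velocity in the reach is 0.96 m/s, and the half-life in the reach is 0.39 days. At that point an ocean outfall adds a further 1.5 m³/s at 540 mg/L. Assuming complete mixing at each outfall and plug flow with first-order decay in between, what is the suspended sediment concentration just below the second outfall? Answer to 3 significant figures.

Flow-weighted average: C = (9.700·16.00 + 0.4100·492.0) / 10.11 = 356.9/10.11 = 35.30 mg/L; combined flow 10.11 m³/s.
Travel time t = 27.7·1000 / 0.96 = 28850 s = 8.015 h.
Half-life 0.39 d → k = ln 2 / 0.39 = 1.777 d⁻¹.
Decay over the reach: 35.30·exp(−kt) = 35.30·0.5524 = 19.50 mg/L.
At the second outfall, C = (10.11·19.50 + 1.500·540.0) / (10.11 + 1.500) = 86.75 mg/L.

86.7 mg/L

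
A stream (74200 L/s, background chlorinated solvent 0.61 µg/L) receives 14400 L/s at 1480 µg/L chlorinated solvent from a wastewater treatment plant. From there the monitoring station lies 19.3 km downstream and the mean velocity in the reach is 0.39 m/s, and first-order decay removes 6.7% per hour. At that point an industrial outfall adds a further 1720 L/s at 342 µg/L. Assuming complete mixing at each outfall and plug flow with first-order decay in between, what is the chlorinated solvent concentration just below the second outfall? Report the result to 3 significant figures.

Mass balance: C = (74200·0.6100 + 14400·1480) / 88600 = 21360000/88600 = 241.1 µg/L; combined flow 88600 L/s.
Travel time t = 19.3·1000 / 0.39 = 49490 s = 13.75 h.
6.7%/h lost → k = −ln(1 − 0.067) = 0.06935 h⁻¹.
After decay, C = 241.1 × e^(−kt) = 241.1 × 0.3855 = 92.92 µg/L.
Second outfall: C = (88600·92.92 + 1720·342.0)/90320 = 97.66 µg/L.

97.7 µg/L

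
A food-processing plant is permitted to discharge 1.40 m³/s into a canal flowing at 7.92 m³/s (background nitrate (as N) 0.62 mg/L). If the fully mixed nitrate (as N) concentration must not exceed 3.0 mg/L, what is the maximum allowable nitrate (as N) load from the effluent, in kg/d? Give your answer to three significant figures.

Mass balance at the limit: 7.920·0.6200 + 1.400·Cₑ = 9.320·3.0 → Cₑ = 16.46 mg/L.
Load = 1.400 m³/s × 16.46 g/m³ × 86 400 s/d = 1991 kg/d.

1990 kg/d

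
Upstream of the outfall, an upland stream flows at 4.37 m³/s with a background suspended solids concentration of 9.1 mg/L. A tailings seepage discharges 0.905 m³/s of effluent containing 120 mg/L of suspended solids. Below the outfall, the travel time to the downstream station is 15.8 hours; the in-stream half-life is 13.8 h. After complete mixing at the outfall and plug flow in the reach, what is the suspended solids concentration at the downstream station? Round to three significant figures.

12.7 mg/L

Conservation of mass: C = (4.370·9.100 + 0.9050·120.0) / 5.275 = 148.4/5.275 = 28.13 mg/L.
Half-life 13.8 h → k = ln 2 / 13.8 = 0.05023 h⁻¹ = 1.205 d⁻¹.
First-order decay: C = 28.13·exp(−k·t) = 28.13·0.4522 = 12.72 mg/L.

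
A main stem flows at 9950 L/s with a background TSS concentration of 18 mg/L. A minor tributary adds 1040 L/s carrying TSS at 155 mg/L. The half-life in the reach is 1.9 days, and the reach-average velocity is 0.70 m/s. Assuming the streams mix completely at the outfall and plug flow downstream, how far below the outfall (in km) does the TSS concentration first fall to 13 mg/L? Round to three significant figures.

144 km

After mixing, C = (9950·18.00 + 1040·155.0) / 10990 = 340300/10990 = 30.96 mg/L.
Half-life 1.9 d → k = ln 2 / 1.9 = 0.3648 d⁻¹.
Set 30.96·exp(−k·t) = 13 → t = ln(30.96/13)/k = 205500 s = 57.10 h.
Distance = v·t = 0.70·205500 = 143900 m = 143.9 km.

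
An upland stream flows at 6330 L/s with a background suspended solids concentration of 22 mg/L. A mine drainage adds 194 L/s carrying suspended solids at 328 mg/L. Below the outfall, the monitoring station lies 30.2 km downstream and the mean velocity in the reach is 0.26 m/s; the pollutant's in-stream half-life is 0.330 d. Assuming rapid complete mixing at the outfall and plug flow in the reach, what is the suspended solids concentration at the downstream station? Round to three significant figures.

Conservation of mass: C = (6330·22.00 + 194.0·328.0) / 6524 = 202900/6524 = 31.10 mg/L.
Travel time t = 30.2·1000 / 0.26 = 116200 s = 32.26 h.
Half-life 0.330 d → k = ln 2 / 0.330 = 2.100 d⁻¹.
Applying C = C₀e^(−kt): 31.10 × 0.05938 = 1.847 mg/L.

1.85 mg/L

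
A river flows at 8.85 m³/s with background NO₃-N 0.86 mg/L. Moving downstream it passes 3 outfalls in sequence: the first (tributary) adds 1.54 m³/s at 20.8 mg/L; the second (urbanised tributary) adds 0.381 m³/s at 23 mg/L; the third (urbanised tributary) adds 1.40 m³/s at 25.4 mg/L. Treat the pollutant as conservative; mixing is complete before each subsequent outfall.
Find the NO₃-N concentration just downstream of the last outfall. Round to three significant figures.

6.90 mg/L

After outfall 1: Q = 8.850 + 1.540 = 10.39 m³/s; C = (8.850·0.8600 + 1.540·20.80)/10.39 = 3.815 mg/L.
After outfall 2: Q = 10.39 + 0.3810 = 10.77 m³/s; C = (10.39·3.815 + 0.3810·23.00)/10.77 = 4.494 mg/L.
After outfall 3: Q = 10.77 + 1.400 = 12.17 m³/s; C = (10.77·4.494 + 1.400·25.40)/12.17 = 6.899 mg/L.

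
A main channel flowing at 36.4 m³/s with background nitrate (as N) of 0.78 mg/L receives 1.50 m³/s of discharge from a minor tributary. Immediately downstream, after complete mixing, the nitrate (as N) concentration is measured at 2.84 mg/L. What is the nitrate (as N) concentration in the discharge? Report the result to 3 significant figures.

52.8 mg/L

Mass balance: 36.40·0.7800 + 1.500·Cₑ = 37.90·2.840
→ Cₑ = (37.90·2.840 − 36.40·0.7800) / 1.500 = 52.83 mg/L.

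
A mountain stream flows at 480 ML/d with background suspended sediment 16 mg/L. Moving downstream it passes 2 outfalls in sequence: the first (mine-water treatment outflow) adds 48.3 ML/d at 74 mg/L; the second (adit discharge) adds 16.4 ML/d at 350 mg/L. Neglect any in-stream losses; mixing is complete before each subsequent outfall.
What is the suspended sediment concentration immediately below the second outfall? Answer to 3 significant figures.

31.2 mg/L

Outfall 1: combined Q = 528.3 ML/d; C = (480.0·16.00 + 48.30·74.00)/528.3 = 21.30 mg/L.
Outfall 2: combined Q = 544.7 ML/d; C = (528.3·21.30 + 16.40·350.0)/544.7 = 31.20 mg/L.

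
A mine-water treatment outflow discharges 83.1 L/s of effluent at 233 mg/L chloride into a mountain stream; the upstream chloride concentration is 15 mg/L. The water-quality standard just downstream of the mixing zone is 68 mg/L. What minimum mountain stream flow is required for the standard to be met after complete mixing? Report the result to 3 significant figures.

Set C_mix = 68: (Q·15.00 + 83.10·233.0) / (Q + 83.10) = 68
→ Q = 83.10·(233.0 − 68)/(68 − 15.00) = 258.7 L/s.

259 L/s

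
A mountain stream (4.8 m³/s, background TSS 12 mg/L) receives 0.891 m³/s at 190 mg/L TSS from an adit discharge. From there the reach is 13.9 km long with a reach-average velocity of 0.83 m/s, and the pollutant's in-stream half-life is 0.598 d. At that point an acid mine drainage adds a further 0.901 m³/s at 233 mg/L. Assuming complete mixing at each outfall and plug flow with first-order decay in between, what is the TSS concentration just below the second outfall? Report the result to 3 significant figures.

Mixed concentration C = ΣQC/ΣQ = (4.800·12.00 + 0.8910·190.0) / 5.691 = 226.9/5.691 = 39.87 mg/L; combined flow 5.691 m³/s.
Travel time t = 13.9·1000 / 0.83 = 16750 s = 4.652 h.
Half-life 0.598 d → k = ln 2 / 0.598 = 1.159 d⁻¹.
First-order decay: C = 39.87·exp(−k·t) = 39.87·0.7988 = 31.85 mg/L.
At the second outfall, C = (5.691·31.85 + 0.9010·233.0) / (5.691 + 0.9010) = 59.34 mg/L.

59.3 mg/L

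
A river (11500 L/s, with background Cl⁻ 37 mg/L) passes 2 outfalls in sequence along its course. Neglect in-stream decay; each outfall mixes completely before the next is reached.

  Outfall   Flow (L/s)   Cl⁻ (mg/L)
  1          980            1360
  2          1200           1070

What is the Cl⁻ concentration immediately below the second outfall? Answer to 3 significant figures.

222 mg/L

Below outfall 1: Q → 12480 L/s, C = (11500·37.00 + 980.0·1360)/12480 = 140.9 mg/L.
Below outfall 2: Q → 13680 L/s, C = (12480·140.9 + 1200·1070)/13680 = 222.4 mg/L.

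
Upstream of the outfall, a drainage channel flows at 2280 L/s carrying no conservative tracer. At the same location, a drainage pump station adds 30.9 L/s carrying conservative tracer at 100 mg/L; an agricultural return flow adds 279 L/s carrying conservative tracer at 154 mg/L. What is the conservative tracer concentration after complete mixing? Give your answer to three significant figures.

Flow-weighted average: C = (2280·0 + 30.90·100.0 + 279.0·154.0) / 2590 = 46060/2590 = 17.78 mg/L.

17.8 mg/L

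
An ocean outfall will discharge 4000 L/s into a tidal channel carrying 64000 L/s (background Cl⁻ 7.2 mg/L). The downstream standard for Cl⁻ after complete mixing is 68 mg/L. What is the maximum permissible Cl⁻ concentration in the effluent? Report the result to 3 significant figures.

At the limit, (Qr·Cr + Qe·Cₑ)/(Qr + Qe) = 68:
Cₑ = (68000·68 − 64000·7.200) / 4000 = 1041 mg/L.

1040 mg/L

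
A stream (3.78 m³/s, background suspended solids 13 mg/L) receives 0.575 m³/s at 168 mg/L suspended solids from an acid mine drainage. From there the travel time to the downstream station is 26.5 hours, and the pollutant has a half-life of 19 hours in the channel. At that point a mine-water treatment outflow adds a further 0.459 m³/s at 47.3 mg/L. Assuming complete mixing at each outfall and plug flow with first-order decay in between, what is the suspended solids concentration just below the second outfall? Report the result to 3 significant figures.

Mass balance: C = (3.780·13.00 + 0.5750·168.0) / 4.355 = 145.7/4.355 = 33.46 mg/L; combined flow 4.355 m³/s.
Half-life 19 h → k = ln 2 / 19 = 0.03648 h⁻¹ = 0.8756 d⁻¹.
After decay, C = 33.46 × e^(−kt) = 33.46 × 0.3803 = 12.73 mg/L.
Second outfall: C = (4.355·12.73 + 0.4590·47.30)/4.814 = 16.02 mg/L.

16.0 mg/L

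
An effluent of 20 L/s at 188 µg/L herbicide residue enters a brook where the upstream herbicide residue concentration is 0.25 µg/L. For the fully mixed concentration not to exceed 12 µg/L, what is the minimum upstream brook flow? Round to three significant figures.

300 L/s

Set C_mix = 12: (Q·0.2500 + 20.00·188.0) / (Q + 20.00) = 12
→ Q = 20.00·(188.0 − 12)/(12 − 0.2500) = 299.6 L/s.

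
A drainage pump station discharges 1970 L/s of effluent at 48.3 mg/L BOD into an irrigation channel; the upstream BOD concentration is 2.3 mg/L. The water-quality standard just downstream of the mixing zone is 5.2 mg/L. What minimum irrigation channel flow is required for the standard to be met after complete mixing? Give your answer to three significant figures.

Set C_mix = 5.2: (Q·2.300 + 1970·48.30) / (Q + 1970) = 5.2
→ Q = 1970·(48.30 − 5.2)/(5.2 − 2.300) = 29280 L/s.

29300 L/s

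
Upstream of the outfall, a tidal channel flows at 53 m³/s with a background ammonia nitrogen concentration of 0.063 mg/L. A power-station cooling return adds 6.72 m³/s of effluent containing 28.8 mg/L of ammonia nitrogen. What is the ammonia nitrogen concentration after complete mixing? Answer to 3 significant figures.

3.30 mg/L

Conservation of mass: C = (53.00·0.06300 + 6.720·28.80) / 59.72 = 196.9/59.72 = 3.297 mg/L.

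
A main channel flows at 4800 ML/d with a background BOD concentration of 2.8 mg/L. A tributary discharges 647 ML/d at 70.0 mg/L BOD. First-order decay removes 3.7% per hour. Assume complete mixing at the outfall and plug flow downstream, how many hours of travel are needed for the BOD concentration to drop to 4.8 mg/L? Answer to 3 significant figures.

21.5 h

Conservation of mass: C = (4800·2.800 + 647.0·70.00) / 5447 = 58730/5447 = 10.78 mg/L.
3.7%/h lost → k = −ln(1 − 0.037) = 0.03770 h⁻¹.
10.78·exp(−k·t) = 4.8 → t = ln(10.78/4.8)/k = 77270 s = 21.46 h.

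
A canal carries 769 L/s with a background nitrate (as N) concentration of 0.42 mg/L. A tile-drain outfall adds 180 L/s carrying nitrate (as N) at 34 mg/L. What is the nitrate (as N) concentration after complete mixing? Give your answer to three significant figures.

6.79 mg/L

Mass balance: C = (769.0·0.4200 + 180.0·34.00) / 949.0 = 6443/949.0 = 6.789 mg/L.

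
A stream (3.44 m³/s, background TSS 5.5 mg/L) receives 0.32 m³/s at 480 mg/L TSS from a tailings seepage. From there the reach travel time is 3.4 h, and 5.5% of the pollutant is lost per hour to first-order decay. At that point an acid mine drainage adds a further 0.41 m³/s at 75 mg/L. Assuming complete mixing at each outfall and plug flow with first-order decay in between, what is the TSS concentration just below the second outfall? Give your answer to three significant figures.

Flow-weighted average: C = (3.440·5.500 + 0.3200·480.0) / 3.760 = 172.5/3.760 = 45.88 mg/L; combined flow 3.760 m³/s.
5.5%/h lost → k = −ln(1 − 0.055) = 0.05657 h⁻¹.
Applying C = C₀e^(−kt): 45.88 × 0.8250 = 37.85 mg/L.
Second outfall: C = (3.760·37.85 + 0.4100·75.00)/4.170 = 41.51 mg/L.

41.5 mg/L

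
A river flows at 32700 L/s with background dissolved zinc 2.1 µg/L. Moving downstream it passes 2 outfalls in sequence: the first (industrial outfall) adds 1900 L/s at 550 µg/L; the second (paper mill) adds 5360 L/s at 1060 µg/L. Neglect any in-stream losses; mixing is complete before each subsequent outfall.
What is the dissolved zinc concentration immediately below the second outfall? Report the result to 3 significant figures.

170 µg/L

After outfall 1: Q = 32700 + 1900 = 34600 L/s; C = (32700·2.100 + 1900·550.0)/34600 = 32.19 µg/L.
After outfall 2: Q = 34600 + 5360 = 39960 L/s; C = (34600·32.19 + 5360·1060)/39960 = 170.1 µg/L.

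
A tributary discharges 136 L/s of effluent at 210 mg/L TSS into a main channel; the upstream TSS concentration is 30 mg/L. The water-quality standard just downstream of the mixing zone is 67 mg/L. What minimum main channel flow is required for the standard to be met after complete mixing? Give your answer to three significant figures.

Set C_mix = 67: (Q·30.00 + 136.0·210.0) / (Q + 136.0) = 67
→ Q = 136.0·(210.0 − 67)/(67 − 30.00) = 525.6 L/s.

526 L/s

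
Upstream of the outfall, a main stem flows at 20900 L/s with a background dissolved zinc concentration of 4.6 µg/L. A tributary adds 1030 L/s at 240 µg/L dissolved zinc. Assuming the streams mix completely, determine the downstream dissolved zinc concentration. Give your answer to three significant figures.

15.7 µg/L

Mass balance: C = (20900·4.600 + 1030·240.0) / 21930 = 343300/21930 = 15.66 µg/L.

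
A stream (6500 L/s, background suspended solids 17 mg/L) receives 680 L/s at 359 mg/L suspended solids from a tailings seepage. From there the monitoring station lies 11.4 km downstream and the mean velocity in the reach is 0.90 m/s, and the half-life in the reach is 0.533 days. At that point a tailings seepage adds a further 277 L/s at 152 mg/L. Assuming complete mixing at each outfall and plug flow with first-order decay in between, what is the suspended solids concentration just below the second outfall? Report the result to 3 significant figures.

44.9 mg/L

Conservation of mass: C = (6500·17.00 + 680.0·359.0) / 7180 = 354600/7180 = 49.39 mg/L; combined flow 7180 L/s.
Travel time t = 11.4·1000 / 0.90 = 12670 s = 3.519 h.
Half-life 0.533 d → k = ln 2 / 0.533 = 1.300 d⁻¹.
Applying C = C₀e^(−kt): 49.39 × 0.8264 = 40.82 mg/L.
At the second outfall, C = (7180·40.82 + 277.0·152.0) / (7180 + 277.0) = 44.95 mg/L.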